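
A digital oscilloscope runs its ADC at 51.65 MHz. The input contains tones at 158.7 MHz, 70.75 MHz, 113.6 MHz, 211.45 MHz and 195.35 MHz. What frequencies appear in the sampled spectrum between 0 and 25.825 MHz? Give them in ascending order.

3.75 MHz, 4.85 MHz, 10.3 MHz, 11.25 MHz, 19.1 MHz

fs/2 = 25.825 MHz.
158.7 MHz mod fs = 3.75 MHz.
3.75 MHz ≤ fs/2 = 25.825 MHz, appears at 3.75 MHz.
70.75 MHz mod fs = 19.1 MHz.
19.1 MHz ≤ fs/2 = 25.825 MHz, appears at 19.1 MHz.
113.6 MHz mod fs = 10.3 MHz.
10.3 MHz ≤ fs/2 = 25.825 MHz, appears at 10.3 MHz.
211.45 MHz mod fs = 4.85 MHz.
4.85 MHz ≤ fs/2 = 25.825 MHz, appears at 4.85 MHz.
195.35 MHz mod fs = 40.4 MHz.
40.4 MHz > fs/2 = 25.825 MHz, folds to fs − 40.4 MHz = 11.25 MHz.
Distinct values: {3.75 MHz, 4.85 MHz, 10.3 MHz, 11.25 MHz, 19.1 MHz}.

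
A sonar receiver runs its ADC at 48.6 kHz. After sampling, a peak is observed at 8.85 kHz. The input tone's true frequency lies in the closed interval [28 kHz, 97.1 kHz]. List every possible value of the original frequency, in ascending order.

39.75 kHz, 57.45 kHz, 88.35 kHz

Frequencies that alias to 8.85 kHz are k·fs ± 8.85 kHz for integer k ≥ 0.
k=0: 8.85 kHz.
k=1: 39.75 kHz, 57.45 kHz.
k=2: 88.35 kHz, 106.05 kHz.
k=3: 136.95 kHz, 154.65 kHz.
Within [28 kHz, 97.1 kHz]: 39.75 kHz, 57.45 kHz, 88.35 kHz.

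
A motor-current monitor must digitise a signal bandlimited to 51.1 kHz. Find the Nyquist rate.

Nyquist rate = 2 × 51.1 kHz = 102.2 kHz.

102.2 kHz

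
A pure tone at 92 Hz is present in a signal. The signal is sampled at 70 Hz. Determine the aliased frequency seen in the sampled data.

22 Hz

92 Hz mod fs = 22 Hz.
22 Hz ≤ fs/2 = 35 Hz, appears at 22 Hz.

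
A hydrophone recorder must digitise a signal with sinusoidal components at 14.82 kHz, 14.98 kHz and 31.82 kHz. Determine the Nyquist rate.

63.64 kHz

Highest-frequency component: 31.82 kHz.
Nyquist rate = 2 × 31.82 kHz = 63.64 kHz.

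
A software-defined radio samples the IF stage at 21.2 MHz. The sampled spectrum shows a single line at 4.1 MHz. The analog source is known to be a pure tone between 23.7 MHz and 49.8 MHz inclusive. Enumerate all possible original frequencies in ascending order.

25.3 MHz, 38.3 MHz, 46.5 MHz

Frequencies that alias to 4.1 MHz are k·fs ± 4.1 MHz for integer k ≥ 0.
k=0: 4.1 MHz.
k=1: 17.1 MHz, 25.3 MHz.
k=2: 38.3 MHz, 46.5 MHz.
k=3: 59.5 MHz, 67.7 MHz.
Within [23.7 MHz, 49.8 MHz]: 25.3 MHz, 38.3 MHz, 46.5 MHz.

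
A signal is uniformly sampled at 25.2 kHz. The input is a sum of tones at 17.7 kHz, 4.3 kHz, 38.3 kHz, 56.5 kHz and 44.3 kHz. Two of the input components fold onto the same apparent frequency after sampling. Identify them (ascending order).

fs/2 = 12.6 kHz.
17.7 kHz > fs/2 = 12.6 kHz, folds to fs − 17.7 kHz = 7.5 kHz.
4.3 kHz ≤ fs/2 = 12.6 kHz, passes unchanged.
38.3 kHz mod fs = 13.1 kHz.
13.1 kHz > fs/2 = 12.6 kHz, folds to fs − 13.1 kHz = 12.1 kHz.
56.5 kHz mod fs = 6.1 kHz.
6.1 kHz ≤ fs/2 = 12.6 kHz, appears at 6.1 kHz.
44.3 kHz mod fs = 19.1 kHz.
19.1 kHz > fs/2 = 12.6 kHz, folds to fs − 19.1 kHz = 6.1 kHz.
44.3 kHz and 56.5 kHz both map to 6.1 kHz.

44.3 kHz, 56.5 kHz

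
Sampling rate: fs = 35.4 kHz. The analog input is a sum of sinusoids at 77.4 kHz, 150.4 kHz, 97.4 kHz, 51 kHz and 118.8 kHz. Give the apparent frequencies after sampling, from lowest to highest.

6.6 kHz, 8.8 kHz, 12.6 kHz, 15.6 kHz

fs/2 = 17.7 kHz.
77.4 kHz mod fs = 6.6 kHz.
6.6 kHz ≤ fs/2 = 17.7 kHz, appears at 6.6 kHz.
150.4 kHz mod fs = 8.8 kHz.
8.8 kHz ≤ fs/2 = 17.7 kHz, appears at 8.8 kHz.
97.4 kHz mod fs = 26.6 kHz.
26.6 kHz > fs/2 = 17.7 kHz, folds to fs − 26.6 kHz = 8.8 kHz.
51 kHz mod fs = 15.6 kHz.
15.6 kHz ≤ fs/2 = 17.7 kHz, appears at 15.6 kHz.
118.8 kHz mod fs = 12.6 kHz.
12.6 kHz ≤ fs/2 = 17.7 kHz, appears at 12.6 kHz.
Distinct values: {6.6 kHz, 8.8 kHz, 12.6 kHz, 15.6 kHz}.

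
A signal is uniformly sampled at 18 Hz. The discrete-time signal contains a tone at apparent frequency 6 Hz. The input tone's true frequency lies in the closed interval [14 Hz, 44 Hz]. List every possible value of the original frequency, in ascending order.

24 Hz, 30 Hz, 42 Hz

Frequencies that alias to 6 Hz are k·fs ± 6 Hz for integer k ≥ 0.
k=0: 6 Hz.
k=1: 12 Hz, 24 Hz.
k=2: 30 Hz, 42 Hz.
k=3: 48 Hz, 60 Hz.
Within [14 Hz, 44 Hz]: 24 Hz, 30 Hz, 42 Hz.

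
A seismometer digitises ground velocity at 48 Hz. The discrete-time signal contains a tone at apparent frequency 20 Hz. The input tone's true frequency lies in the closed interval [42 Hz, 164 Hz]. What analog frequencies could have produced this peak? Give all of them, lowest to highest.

68 Hz, 76 Hz, 116 Hz, 124 Hz, 164 Hz

Frequencies that alias to 20 Hz are k·fs ± 20 Hz for integer k ≥ 0.
k=0: 20 Hz.
k=1: 28 Hz, 68 Hz.
k=2: 76 Hz, 116 Hz.
k=3: 124 Hz, 164 Hz.
k=4: 172 Hz, 212 Hz.
Within [42 Hz, 164 Hz]: 68 Hz, 76 Hz, 116 Hz, 124 Hz, 164 Hz.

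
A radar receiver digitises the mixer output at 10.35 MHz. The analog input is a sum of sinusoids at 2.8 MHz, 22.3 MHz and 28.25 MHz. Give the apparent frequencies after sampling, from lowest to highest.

1.6 MHz, 2.8 MHz

fs/2 = 5.175 MHz.
2.8 MHz ≤ fs/2 = 5.175 MHz, passes unchanged.
22.3 MHz mod fs = 1.6 MHz.
1.6 MHz ≤ fs/2 = 5.175 MHz, appears at 1.6 MHz.
28.25 MHz mod fs = 7.55 MHz.
7.55 MHz > fs/2 = 5.175 MHz, folds to fs − 7.55 MHz = 2.8 MHz.
Distinct values: {1.6 MHz, 2.8 MHz}.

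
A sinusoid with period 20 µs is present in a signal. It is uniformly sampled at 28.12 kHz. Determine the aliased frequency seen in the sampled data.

6.24 kHz

T = 20 µs → f = 1/T = 50 kHz.
50 kHz mod fs = 21.88 kHz.
21.88 kHz > fs/2 = 14.06 kHz, folds to fs − 21.88 kHz = 6.24 kHz.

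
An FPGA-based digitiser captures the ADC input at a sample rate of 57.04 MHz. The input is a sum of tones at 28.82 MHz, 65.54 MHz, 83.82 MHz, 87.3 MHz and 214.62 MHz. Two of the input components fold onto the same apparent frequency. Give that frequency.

26.78 MHz

fs/2 = 28.52 MHz.
28.82 MHz > fs/2 = 28.52 MHz, folds to fs − 28.82 MHz = 28.22 MHz.
65.54 MHz mod fs = 8.5 MHz.
8.5 MHz ≤ fs/2 = 28.52 MHz, appears at 8.5 MHz.
83.82 MHz mod fs = 26.78 MHz.
26.78 MHz ≤ fs/2 = 28.52 MHz, appears at 26.78 MHz.
87.3 MHz mod fs = 30.26 MHz.
30.26 MHz > fs/2 = 28.52 MHz, folds to fs − 30.26 MHz = 26.78 MHz.
214.62 MHz mod fs = 43.5 MHz.
43.5 MHz > fs/2 = 28.52 MHz, folds to fs − 43.5 MHz = 13.54 MHz.
83.82 MHz and 87.3 MHz both map to 26.78 MHz.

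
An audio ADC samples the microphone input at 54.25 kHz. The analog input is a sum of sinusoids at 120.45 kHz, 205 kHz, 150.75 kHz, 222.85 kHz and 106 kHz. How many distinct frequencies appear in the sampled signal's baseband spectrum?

fs/2 = 27.125 kHz.
120.45 kHz mod fs = 11.95 kHz.
11.95 kHz ≤ fs/2 = 27.125 kHz, appears at 11.95 kHz.
205 kHz mod fs = 42.25 kHz.
42.25 kHz > fs/2 = 27.125 kHz, folds to fs − 42.25 kHz = 12 kHz.
150.75 kHz mod fs = 42.25 kHz.
42.25 kHz > fs/2 = 27.125 kHz, folds to fs − 42.25 kHz = 12 kHz.
222.85 kHz mod fs = 5.85 kHz.
5.85 kHz ≤ fs/2 = 27.125 kHz, appears at 5.85 kHz.
106 kHz mod fs = 51.75 kHz.
51.75 kHz > fs/2 = 27.125 kHz, folds to fs − 51.75 kHz = 2.5 kHz.
Distinct values: {2.5 kHz, 5.85 kHz, 11.95 kHz, 12 kHz} → 4.

4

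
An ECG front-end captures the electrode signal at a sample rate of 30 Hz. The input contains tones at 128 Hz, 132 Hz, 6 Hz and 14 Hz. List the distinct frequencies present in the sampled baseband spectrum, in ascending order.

6 Hz, 8 Hz, 12 Hz, 14 Hz

fs/2 = 15 Hz.
128 Hz mod fs = 8 Hz.
8 Hz ≤ fs/2 = 15 Hz, appears at 8 Hz.
132 Hz mod fs = 12 Hz.
12 Hz ≤ fs/2 = 15 Hz, appears at 12 Hz.
6 Hz ≤ fs/2 = 15 Hz, passes unchanged.
14 Hz ≤ fs/2 = 15 Hz, passes unchanged.
Distinct values: {6 Hz, 8 Hz, 12 Hz, 14 Hz}.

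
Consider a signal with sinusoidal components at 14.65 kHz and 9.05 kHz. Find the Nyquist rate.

29.3 kHz

Highest-frequency component: 14.65 kHz.
Nyquist rate = 2 × 14.65 kHz = 29.3 kHz.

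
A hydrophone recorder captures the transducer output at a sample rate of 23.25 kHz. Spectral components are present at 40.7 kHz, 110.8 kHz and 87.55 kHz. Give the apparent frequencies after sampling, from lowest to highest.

fs/2 = 11.625 kHz.
40.7 kHz mod fs = 17.45 kHz.
17.45 kHz > fs/2 = 11.625 kHz, folds to fs − 17.45 kHz = 5.8 kHz.
110.8 kHz mod fs = 17.8 kHz.
17.8 kHz > fs/2 = 11.625 kHz, folds to fs − 17.8 kHz = 5.45 kHz.
87.55 kHz mod fs = 17.8 kHz.
17.8 kHz > fs/2 = 11.625 kHz, folds to fs − 17.8 kHz = 5.45 kHz.
Distinct values: {5.45 kHz, 5.8 kHz}.

5.45 kHz, 5.8 kHz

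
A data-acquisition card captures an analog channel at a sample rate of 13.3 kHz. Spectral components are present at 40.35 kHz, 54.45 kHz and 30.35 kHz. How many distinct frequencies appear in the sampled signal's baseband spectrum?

fs/2 = 6.65 kHz.
40.35 kHz mod fs = 0.45 kHz.
0.45 kHz ≤ fs/2 = 6.65 kHz, appears at 0.45 kHz.
54.45 kHz mod fs = 1.25 kHz.
1.25 kHz ≤ fs/2 = 6.65 kHz, appears at 1.25 kHz.
30.35 kHz mod fs = 3.75 kHz.
3.75 kHz ≤ fs/2 = 6.65 kHz, appears at 3.75 kHz.
Distinct values: {0.45 kHz, 1.25 kHz, 3.75 kHz} → 3.

3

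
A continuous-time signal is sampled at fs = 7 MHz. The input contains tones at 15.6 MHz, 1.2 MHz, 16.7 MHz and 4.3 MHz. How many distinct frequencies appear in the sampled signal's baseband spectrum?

3

fs/2 = 3.5 MHz.
15.6 MHz mod fs = 1.6 MHz.
1.6 MHz ≤ fs/2 = 3.5 MHz, appears at 1.6 MHz.
1.2 MHz ≤ fs/2 = 3.5 MHz, passes unchanged.
16.7 MHz mod fs = 2.7 MHz.
2.7 MHz ≤ fs/2 = 3.5 MHz, appears at 2.7 MHz.
4.3 MHz > fs/2 = 3.5 MHz, folds to fs − 4.3 MHz = 2.7 MHz.
Distinct values: {1.2 MHz, 1.6 MHz, 2.7 MHz} → 3.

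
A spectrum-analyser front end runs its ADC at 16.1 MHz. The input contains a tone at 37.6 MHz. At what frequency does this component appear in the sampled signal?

37.6 MHz mod fs = 5.4 MHz.
5.4 MHz ≤ fs/2 = 8.05 MHz, appears at 5.4 MHz.

5.4 MHz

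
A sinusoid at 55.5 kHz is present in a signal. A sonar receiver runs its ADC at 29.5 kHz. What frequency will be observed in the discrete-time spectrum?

3.5 kHz

55.5 kHz mod fs = 26 kHz.
26 kHz > fs/2 = 14.75 kHz, folds to fs − 26 kHz = 3.5 kHz.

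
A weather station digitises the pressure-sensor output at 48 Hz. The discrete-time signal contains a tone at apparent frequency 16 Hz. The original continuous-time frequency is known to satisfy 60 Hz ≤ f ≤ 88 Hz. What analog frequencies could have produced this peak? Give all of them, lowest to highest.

Frequencies that alias to 16 Hz are k·fs ± 16 Hz for integer k ≥ 0.
k=0: 16 Hz.
k=1: 32 Hz, 64 Hz.
k=2: 80 Hz, 112 Hz.
k=3: 128 Hz, 160 Hz.
Within [60 Hz, 88 Hz]: 64 Hz, 80 Hz.

64 Hz, 80 Hz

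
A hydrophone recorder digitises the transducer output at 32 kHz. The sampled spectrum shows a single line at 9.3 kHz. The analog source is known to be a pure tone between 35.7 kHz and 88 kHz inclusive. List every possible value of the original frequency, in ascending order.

41.3 kHz, 54.7 kHz, 73.3 kHz, 86.7 kHz

Frequencies that alias to 9.3 kHz are k·fs ± 9.3 kHz for integer k ≥ 0.
k=0: 9.3 kHz.
k=1: 22.7 kHz, 41.3 kHz.
k=2: 54.7 kHz, 73.3 kHz.
k=3: 86.7 kHz, 105.3 kHz.
k=4: 118.7 kHz, 137.3 kHz.
Within [35.7 kHz, 88 kHz]: 41.3 kHz, 54.7 kHz, 73.3 kHz, 86.7 kHz.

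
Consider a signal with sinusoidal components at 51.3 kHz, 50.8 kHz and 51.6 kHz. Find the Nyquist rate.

Highest-frequency component: 51.6 kHz.
Nyquist rate = 2 × 51.6 kHz = 103.2 kHz.

103.2 kHz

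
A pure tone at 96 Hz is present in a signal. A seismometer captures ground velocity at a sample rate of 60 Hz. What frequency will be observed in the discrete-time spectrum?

24 Hz

96 Hz mod fs = 36 Hz.
36 Hz > fs/2 = 30 Hz, folds to fs − 36 Hz = 24 Hz.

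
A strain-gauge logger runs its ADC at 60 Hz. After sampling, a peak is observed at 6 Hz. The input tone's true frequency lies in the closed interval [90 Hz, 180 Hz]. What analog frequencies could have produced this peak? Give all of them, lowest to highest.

114 Hz, 126 Hz, 174 Hz

Frequencies that alias to 6 Hz are k·fs ± 6 Hz for integer k ≥ 0.
k=0: 6 Hz.
k=1: 54 Hz, 66 Hz.
k=2: 114 Hz, 126 Hz.
k=3: 174 Hz, 186 Hz.
k=4: 234 Hz, 246 Hz.
Within [90 Hz, 180 Hz]: 114 Hz, 126 Hz, 174 Hz.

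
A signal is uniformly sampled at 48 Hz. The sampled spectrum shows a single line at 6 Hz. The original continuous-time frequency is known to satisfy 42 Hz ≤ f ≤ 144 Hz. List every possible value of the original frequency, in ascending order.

Frequencies that alias to 6 Hz are k·fs ± 6 Hz for integer k ≥ 0.
k=0: 6 Hz.
k=1: 42 Hz, 54 Hz.
k=2: 90 Hz, 102 Hz.
k=3: 138 Hz, 150 Hz.
k=4: 186 Hz, 198 Hz.
Within [42 Hz, 144 Hz]: 42 Hz, 54 Hz, 90 Hz, 102 Hz, 138 Hz.

42 Hz, 54 Hz, 90 Hz, 102 Hz, 138 Hz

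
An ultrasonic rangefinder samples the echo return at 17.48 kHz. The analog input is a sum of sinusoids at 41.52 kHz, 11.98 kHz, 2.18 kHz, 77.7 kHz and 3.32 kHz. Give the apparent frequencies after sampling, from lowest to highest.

2.18 kHz, 3.32 kHz, 5.5 kHz, 6.56 kHz, 7.78 kHz

fs/2 = 8.74 kHz.
41.52 kHz mod fs = 6.56 kHz.
6.56 kHz ≤ fs/2 = 8.74 kHz, appears at 6.56 kHz.
11.98 kHz > fs/2 = 8.74 kHz, folds to fs − 11.98 kHz = 5.5 kHz.
2.18 kHz ≤ fs/2 = 8.74 kHz, passes unchanged.
77.7 kHz mod fs = 7.78 kHz.
7.78 kHz ≤ fs/2 = 8.74 kHz, appears at 7.78 kHz.
3.32 kHz ≤ fs/2 = 8.74 kHz, passes unchanged.
Distinct values: {2.18 kHz, 3.32 kHz, 5.5 kHz, 6.56 kHz, 7.78 kHz}.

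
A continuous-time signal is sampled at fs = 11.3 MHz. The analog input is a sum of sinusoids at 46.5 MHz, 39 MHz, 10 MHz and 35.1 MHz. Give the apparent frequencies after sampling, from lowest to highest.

1.2 MHz, 1.3 MHz, 5.1 MHz

fs/2 = 5.65 MHz.
46.5 MHz mod fs = 1.3 MHz.
1.3 MHz ≤ fs/2 = 5.65 MHz, appears at 1.3 MHz.
39 MHz mod fs = 5.1 MHz.
5.1 MHz ≤ fs/2 = 5.65 MHz, appears at 5.1 MHz.
10 MHz > fs/2 = 5.65 MHz, folds to fs − 10 MHz = 1.3 MHz.
35.1 MHz mod fs = 1.2 MHz.
1.2 MHz ≤ fs/2 = 5.65 MHz, appears at 1.2 MHz.
Distinct values: {1.2 MHz, 1.3 MHz, 5.1 MHz}.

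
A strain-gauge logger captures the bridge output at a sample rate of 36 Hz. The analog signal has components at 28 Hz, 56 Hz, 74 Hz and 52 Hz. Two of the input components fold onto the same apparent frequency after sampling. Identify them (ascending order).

52 Hz, 56 Hz

fs/2 = 18 Hz.
28 Hz > fs/2 = 18 Hz, folds to fs − 28 Hz = 8 Hz.
56 Hz mod fs = 20 Hz.
20 Hz > fs/2 = 18 Hz, folds to fs − 20 Hz = 16 Hz.
74 Hz mod fs = 2 Hz.
2 Hz ≤ fs/2 = 18 Hz, appears at 2 Hz.
52 Hz mod fs = 16 Hz.
16 Hz ≤ fs/2 = 18 Hz, appears at 16 Hz.
52 Hz and 56 Hz both map to 16 Hz.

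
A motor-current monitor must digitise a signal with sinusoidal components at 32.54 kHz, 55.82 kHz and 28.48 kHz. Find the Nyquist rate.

111.64 kHz

Highest-frequency component: 55.82 kHz.
Nyquist rate = 2 × 55.82 kHz = 111.64 kHz.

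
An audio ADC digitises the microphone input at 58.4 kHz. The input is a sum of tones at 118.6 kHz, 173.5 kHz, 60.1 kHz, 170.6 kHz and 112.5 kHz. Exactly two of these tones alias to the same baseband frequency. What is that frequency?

1.7 kHz

fs/2 = 29.2 kHz.
118.6 kHz mod fs = 1.8 kHz.
1.8 kHz ≤ fs/2 = 29.2 kHz, appears at 1.8 kHz.
173.5 kHz mod fs = 56.7 kHz.
56.7 kHz > fs/2 = 29.2 kHz, folds to fs − 56.7 kHz = 1.7 kHz.
60.1 kHz mod fs = 1.7 kHz.
1.7 kHz ≤ fs/2 = 29.2 kHz, appears at 1.7 kHz.
170.6 kHz mod fs = 53.8 kHz.
53.8 kHz > fs/2 = 29.2 kHz, folds to fs − 53.8 kHz = 4.6 kHz.
112.5 kHz mod fs = 54.1 kHz.
54.1 kHz > fs/2 = 29.2 kHz, folds to fs − 54.1 kHz = 4.3 kHz.
60.1 kHz and 173.5 kHz both map to 1.7 kHz.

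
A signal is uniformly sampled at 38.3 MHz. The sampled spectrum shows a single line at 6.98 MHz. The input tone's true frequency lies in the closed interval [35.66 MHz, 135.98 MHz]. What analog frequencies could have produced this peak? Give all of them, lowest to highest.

45.28 MHz, 69.62 MHz, 83.58 MHz, 107.92 MHz, 121.88 MHz

Frequencies that alias to 6.98 MHz are k·fs ± 6.98 MHz for integer k ≥ 0.
k=0: 6.98 MHz.
k=1: 31.32 MHz, 45.28 MHz.
k=2: 69.62 MHz, 83.58 MHz.
k=3: 107.92 MHz, 121.88 MHz.
k=4: 146.22 MHz, 160.18 MHz.
Within [35.66 MHz, 135.98 MHz]: 45.28 MHz, 69.62 MHz, 83.58 MHz, 107.92 MHz, 121.88 MHz.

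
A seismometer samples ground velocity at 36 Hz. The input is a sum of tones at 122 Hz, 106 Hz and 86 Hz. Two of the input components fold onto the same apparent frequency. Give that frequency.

fs/2 = 18 Hz.
122 Hz mod fs = 14 Hz.
14 Hz ≤ fs/2 = 18 Hz, appears at 14 Hz.
106 Hz mod fs = 34 Hz.
34 Hz > fs/2 = 18 Hz, folds to fs − 34 Hz = 2 Hz.
86 Hz mod fs = 14 Hz.
14 Hz ≤ fs/2 = 18 Hz, appears at 14 Hz.
86 Hz and 122 Hz both map to 14 Hz.

14 Hz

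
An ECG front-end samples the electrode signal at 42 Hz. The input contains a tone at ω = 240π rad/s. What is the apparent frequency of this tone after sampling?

6 Hz

ω = 240π rad/s → f = ω/(2π) = 120 Hz.
120 Hz mod fs = 36 Hz.
36 Hz > fs/2 = 21 Hz, folds to fs − 36 Hz = 6 Hz.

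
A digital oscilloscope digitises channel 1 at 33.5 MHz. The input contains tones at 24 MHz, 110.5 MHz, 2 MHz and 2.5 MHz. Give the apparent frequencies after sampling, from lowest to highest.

2 MHz, 2.5 MHz, 9.5 MHz, 10 MHz

fs/2 = 16.75 MHz.
24 MHz > fs/2 = 16.75 MHz, folds to fs − 24 MHz = 9.5 MHz.
110.5 MHz mod fs = 10 MHz.
10 MHz ≤ fs/2 = 16.75 MHz, appears at 10 MHz.
2 MHz ≤ fs/2 = 16.75 MHz, passes unchanged.
2.5 MHz ≤ fs/2 = 16.75 MHz, passes unchanged.
Distinct values: {2 MHz, 2.5 MHz, 9.5 MHz, 10 MHz}.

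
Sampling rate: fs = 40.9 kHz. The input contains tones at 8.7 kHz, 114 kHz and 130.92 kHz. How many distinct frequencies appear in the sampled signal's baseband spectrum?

fs/2 = 20.45 kHz.
8.7 kHz ≤ fs/2 = 20.45 kHz, passes unchanged.
114 kHz mod fs = 32.2 kHz.
32.2 kHz > fs/2 = 20.45 kHz, folds to fs − 32.2 kHz = 8.7 kHz.
130.92 kHz mod fs = 8.22 kHz.
8.22 kHz ≤ fs/2 = 20.45 kHz, appears at 8.22 kHz.
Distinct values: {8.22 kHz, 8.7 kHz} → 2.

2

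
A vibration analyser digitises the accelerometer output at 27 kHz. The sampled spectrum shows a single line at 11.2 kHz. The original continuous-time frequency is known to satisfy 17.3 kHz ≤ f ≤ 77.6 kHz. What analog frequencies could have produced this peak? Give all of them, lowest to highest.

Frequencies that alias to 11.2 kHz are k·fs ± 11.2 kHz for integer k ≥ 0.
k=0: 11.2 kHz.
k=1: 15.8 kHz, 38.2 kHz.
k=2: 42.8 kHz, 65.2 kHz.
k=3: 69.8 kHz, 92.2 kHz.
k=4: 96.8 kHz, 119.2 kHz.
Within [17.3 kHz, 77.6 kHz]: 38.2 kHz, 42.8 kHz, 65.2 kHz, 69.8 kHz.

38.2 kHz, 42.8 kHz, 65.2 kHz, 69.8 kHz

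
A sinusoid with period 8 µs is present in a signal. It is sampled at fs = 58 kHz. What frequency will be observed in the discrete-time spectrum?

T = 8 µs → f = 1/T = 125 kHz.
125 kHz mod fs = 9 kHz.
9 kHz ≤ fs/2 = 29 kHz, appears at 9 kHz.

9 kHz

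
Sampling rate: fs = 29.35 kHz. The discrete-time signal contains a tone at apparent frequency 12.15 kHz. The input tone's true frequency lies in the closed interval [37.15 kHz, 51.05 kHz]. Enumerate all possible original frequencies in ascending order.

Frequencies that alias to 12.15 kHz are k·fs ± 12.15 kHz for integer k ≥ 0.
k=0: 12.15 kHz.
k=1: 17.2 kHz, 41.5 kHz.
k=2: 46.55 kHz, 70.85 kHz.
k=3: 75.9 kHz, 100.2 kHz.
Within [37.15 kHz, 51.05 kHz]: 41.5 kHz, 46.55 kHz.

41.5 kHz, 46.55 kHz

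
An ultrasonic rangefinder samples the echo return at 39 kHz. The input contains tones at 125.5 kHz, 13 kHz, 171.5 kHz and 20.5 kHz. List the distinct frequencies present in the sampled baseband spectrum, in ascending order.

8.5 kHz, 13 kHz, 15.5 kHz, 18.5 kHz

fs/2 = 19.5 kHz.
125.5 kHz mod fs = 8.5 kHz.
8.5 kHz ≤ fs/2 = 19.5 kHz, appears at 8.5 kHz.
13 kHz ≤ fs/2 = 19.5 kHz, passes unchanged.
171.5 kHz mod fs = 15.5 kHz.
15.5 kHz ≤ fs/2 = 19.5 kHz, appears at 15.5 kHz.
20.5 kHz > fs/2 = 19.5 kHz, folds to fs − 20.5 kHz = 18.5 kHz.
Distinct values: {8.5 kHz, 13 kHz, 15.5 kHz, 18.5 kHz}.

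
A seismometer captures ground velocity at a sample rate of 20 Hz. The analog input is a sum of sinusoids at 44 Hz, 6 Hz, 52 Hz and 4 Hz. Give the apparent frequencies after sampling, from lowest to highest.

4 Hz, 6 Hz, 8 Hz

fs/2 = 10 Hz.
44 Hz mod fs = 4 Hz.
4 Hz ≤ fs/2 = 10 Hz, appears at 4 Hz.
6 Hz ≤ fs/2 = 10 Hz, passes unchanged.
52 Hz mod fs = 12 Hz.
12 Hz > fs/2 = 10 Hz, folds to fs − 12 Hz = 8 Hz.
4 Hz ≤ fs/2 = 10 Hz, passes unchanged.
Distinct values: {4 Hz, 6 Hz, 8 Hz}.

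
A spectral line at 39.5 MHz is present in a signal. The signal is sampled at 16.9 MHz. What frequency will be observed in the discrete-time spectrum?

5.7 MHz

39.5 MHz mod fs = 5.7 MHz.
5.7 MHz ≤ fs/2 = 8.45 MHz, appears at 5.7 MHz.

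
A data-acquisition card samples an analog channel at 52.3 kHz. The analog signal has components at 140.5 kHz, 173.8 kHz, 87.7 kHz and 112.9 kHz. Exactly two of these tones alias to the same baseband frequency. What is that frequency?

16.9 kHz

fs/2 = 26.15 kHz.
140.5 kHz mod fs = 35.9 kHz.
35.9 kHz > fs/2 = 26.15 kHz, folds to fs − 35.9 kHz = 16.4 kHz.
173.8 kHz mod fs = 16.9 kHz.
16.9 kHz ≤ fs/2 = 26.15 kHz, appears at 16.9 kHz.
87.7 kHz mod fs = 35.4 kHz.
35.4 kHz > fs/2 = 26.15 kHz, folds to fs − 35.4 kHz = 16.9 kHz.
112.9 kHz mod fs = 8.3 kHz.
8.3 kHz ≤ fs/2 = 26.15 kHz, appears at 8.3 kHz.
87.7 kHz and 173.8 kHz both map to 16.9 kHz.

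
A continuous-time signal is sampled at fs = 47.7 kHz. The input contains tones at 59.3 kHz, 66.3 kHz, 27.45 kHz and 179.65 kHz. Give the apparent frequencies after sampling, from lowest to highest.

11.15 kHz, 11.6 kHz, 18.6 kHz, 20.25 kHz

fs/2 = 23.85 kHz.
59.3 kHz mod fs = 11.6 kHz.
11.6 kHz ≤ fs/2 = 23.85 kHz, appears at 11.6 kHz.
66.3 kHz mod fs = 18.6 kHz.
18.6 kHz ≤ fs/2 = 23.85 kHz, appears at 18.6 kHz.
27.45 kHz > fs/2 = 23.85 kHz, folds to fs − 27.45 kHz = 20.25 kHz.
179.65 kHz mod fs = 36.55 kHz.
36.55 kHz > fs/2 = 23.85 kHz, folds to fs − 36.55 kHz = 11.15 kHz.
Distinct values: {11.15 kHz, 11.6 kHz, 18.6 kHz, 20.25 kHz}.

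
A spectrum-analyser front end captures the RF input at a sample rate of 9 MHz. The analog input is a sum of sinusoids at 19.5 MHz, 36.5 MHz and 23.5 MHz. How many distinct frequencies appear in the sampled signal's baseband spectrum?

3

fs/2 = 4.5 MHz.
19.5 MHz mod fs = 1.5 MHz.
1.5 MHz ≤ fs/2 = 4.5 MHz, appears at 1.5 MHz.
36.5 MHz mod fs = 0.5 MHz.
0.5 MHz ≤ fs/2 = 4.5 MHz, appears at 0.5 MHz.
23.5 MHz mod fs = 5.5 MHz.
5.5 MHz > fs/2 = 4.5 MHz, folds to fs − 5.5 MHz = 3.5 MHz.
Distinct values: {0.5 MHz, 1.5 MHz, 3.5 MHz} → 3.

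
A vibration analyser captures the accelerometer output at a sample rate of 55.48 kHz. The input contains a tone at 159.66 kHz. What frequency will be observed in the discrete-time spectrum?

159.66 kHz mod fs = 48.7 kHz.
48.7 kHz > fs/2 = 27.74 kHz, folds to fs − 48.7 kHz = 6.78 kHz.

6.78 kHz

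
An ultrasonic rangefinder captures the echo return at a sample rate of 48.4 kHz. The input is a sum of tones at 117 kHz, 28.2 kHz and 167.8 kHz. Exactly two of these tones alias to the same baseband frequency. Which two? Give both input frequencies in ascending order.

28.2 kHz, 117 kHz

fs/2 = 24.2 kHz.
117 kHz mod fs = 20.2 kHz.
20.2 kHz ≤ fs/2 = 24.2 kHz, appears at 20.2 kHz.
28.2 kHz > fs/2 = 24.2 kHz, folds to fs − 28.2 kHz = 20.2 kHz.
167.8 kHz mod fs = 22.6 kHz.
22.6 kHz ≤ fs/2 = 24.2 kHz, appears at 22.6 kHz.
28.2 kHz and 117 kHz both map to 20.2 kHz.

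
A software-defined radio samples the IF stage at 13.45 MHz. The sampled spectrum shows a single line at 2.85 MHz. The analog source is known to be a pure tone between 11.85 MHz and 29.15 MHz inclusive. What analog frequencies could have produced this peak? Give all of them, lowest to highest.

16.3 MHz, 24.05 MHz

Frequencies that alias to 2.85 MHz are k·fs ± 2.85 MHz for integer k ≥ 0.
k=0: 2.85 MHz.
k=1: 10.6 MHz, 16.3 MHz.
k=2: 24.05 MHz, 29.75 MHz.
k=3: 37.5 MHz, 43.2 MHz.
Within [11.85 MHz, 29.15 MHz]: 16.3 MHz, 24.05 MHz.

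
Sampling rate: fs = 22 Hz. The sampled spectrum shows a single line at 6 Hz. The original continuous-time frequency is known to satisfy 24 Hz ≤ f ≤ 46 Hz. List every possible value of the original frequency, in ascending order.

28 Hz, 38 Hz

Frequencies that alias to 6 Hz are k·fs ± 6 Hz for integer k ≥ 0.
k=0: 6 Hz.
k=1: 16 Hz, 28 Hz.
k=2: 38 Hz, 50 Hz.
k=3: 60 Hz, 72 Hz.
Within [24 Hz, 46 Hz]: 28 Hz, 38 Hz.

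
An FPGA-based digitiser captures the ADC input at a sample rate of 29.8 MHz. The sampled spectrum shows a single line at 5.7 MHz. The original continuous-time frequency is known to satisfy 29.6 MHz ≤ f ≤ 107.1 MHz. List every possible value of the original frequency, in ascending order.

Frequencies that alias to 5.7 MHz are k·fs ± 5.7 MHz for integer k ≥ 0.
k=0: 5.7 MHz.
k=1: 24.1 MHz, 35.5 MHz.
k=2: 53.9 MHz, 65.3 MHz.
k=3: 83.7 MHz, 95.1 MHz.
k=4: 113.5 MHz, 124.9 MHz.
Within [29.6 MHz, 107.1 MHz]: 35.5 MHz, 53.9 MHz, 65.3 MHz, 83.7 MHz, 95.1 MHz.

35.5 MHz, 53.9 MHz, 65.3 MHz, 83.7 MHz, 95.1 MHz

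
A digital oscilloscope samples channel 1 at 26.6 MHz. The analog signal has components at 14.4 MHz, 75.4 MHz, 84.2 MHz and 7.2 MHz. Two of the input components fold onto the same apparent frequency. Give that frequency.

4.4 MHz

fs/2 = 13.3 MHz.
14.4 MHz > fs/2 = 13.3 MHz, folds to fs − 14.4 MHz = 12.2 MHz.
75.4 MHz mod fs = 22.2 MHz.
22.2 MHz > fs/2 = 13.3 MHz, folds to fs − 22.2 MHz = 4.4 MHz.
84.2 MHz mod fs = 4.4 MHz.
4.4 MHz ≤ fs/2 = 13.3 MHz, appears at 4.4 MHz.
7.2 MHz ≤ fs/2 = 13.3 MHz, passes unchanged.
75.4 MHz and 84.2 MHz both map to 4.4 MHz.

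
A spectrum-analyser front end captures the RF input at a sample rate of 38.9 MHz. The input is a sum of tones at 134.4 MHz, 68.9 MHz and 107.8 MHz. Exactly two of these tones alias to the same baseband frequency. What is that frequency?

8.9 MHz

fs/2 = 19.45 MHz.
134.4 MHz mod fs = 17.7 MHz.
17.7 MHz ≤ fs/2 = 19.45 MHz, appears at 17.7 MHz.
68.9 MHz mod fs = 30 MHz.
30 MHz > fs/2 = 19.45 MHz, folds to fs − 30 MHz = 8.9 MHz.
107.8 MHz mod fs = 30 MHz.
30 MHz > fs/2 = 19.45 MHz, folds to fs − 30 MHz = 8.9 MHz.
68.9 MHz and 107.8 MHz both map to 8.9 MHz.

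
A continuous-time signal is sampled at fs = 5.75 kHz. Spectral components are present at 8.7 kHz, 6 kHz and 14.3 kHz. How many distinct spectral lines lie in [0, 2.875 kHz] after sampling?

fs/2 = 2.875 kHz.
8.7 kHz mod fs = 2.95 kHz.
2.95 kHz > fs/2 = 2.875 kHz, folds to fs − 2.95 kHz = 2.8 kHz.
6 kHz mod fs = 0.25 kHz.
0.25 kHz ≤ fs/2 = 2.875 kHz, appears at 0.25 kHz.
14.3 kHz mod fs = 2.8 kHz.
2.8 kHz ≤ fs/2 = 2.875 kHz, appears at 2.8 kHz.
Distinct values: {0.25 kHz, 2.8 kHz} → 2.

2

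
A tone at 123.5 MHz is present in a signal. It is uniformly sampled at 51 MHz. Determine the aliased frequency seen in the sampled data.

21.5 MHz

123.5 MHz mod fs = 21.5 MHz.
21.5 MHz ≤ fs/2 = 25.5 MHz, appears at 21.5 MHz.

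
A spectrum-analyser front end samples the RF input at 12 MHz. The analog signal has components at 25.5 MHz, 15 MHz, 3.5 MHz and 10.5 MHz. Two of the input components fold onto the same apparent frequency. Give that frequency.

1.5 MHz

fs/2 = 6 MHz.
25.5 MHz mod fs = 1.5 MHz.
1.5 MHz ≤ fs/2 = 6 MHz, appears at 1.5 MHz.
15 MHz mod fs = 3 MHz.
3 MHz ≤ fs/2 = 6 MHz, appears at 3 MHz.
3.5 MHz ≤ fs/2 = 6 MHz, passes unchanged.
10.5 MHz > fs/2 = 6 MHz, folds to fs − 10.5 MHz = 1.5 MHz.
10.5 MHz and 25.5 MHz both map to 1.5 MHz.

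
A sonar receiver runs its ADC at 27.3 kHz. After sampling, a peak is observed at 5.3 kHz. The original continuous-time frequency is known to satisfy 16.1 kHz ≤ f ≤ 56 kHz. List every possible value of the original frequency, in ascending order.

Frequencies that alias to 5.3 kHz are k·fs ± 5.3 kHz for integer k ≥ 0.
k=0: 5.3 kHz.
k=1: 22 kHz, 32.6 kHz.
k=2: 49.3 kHz, 59.9 kHz.
k=3: 76.6 kHz, 87.2 kHz.
Within [16.1 kHz, 56 kHz]: 22 kHz, 32.6 kHz, 49.3 kHz.

22 kHz, 32.6 kHz, 49.3 kHz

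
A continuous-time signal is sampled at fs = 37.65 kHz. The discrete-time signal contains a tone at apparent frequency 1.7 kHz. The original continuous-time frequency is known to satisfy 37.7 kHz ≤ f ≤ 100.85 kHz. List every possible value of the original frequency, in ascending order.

39.35 kHz, 73.6 kHz, 77 kHz

Frequencies that alias to 1.7 kHz are k·fs ± 1.7 kHz for integer k ≥ 0.
k=0: 1.7 kHz.
k=1: 35.95 kHz, 39.35 kHz.
k=2: 73.6 kHz, 77 kHz.
k=3: 111.25 kHz, 114.65 kHz.
Within [37.7 kHz, 100.85 kHz]: 39.35 kHz, 73.6 kHz, 77 kHz.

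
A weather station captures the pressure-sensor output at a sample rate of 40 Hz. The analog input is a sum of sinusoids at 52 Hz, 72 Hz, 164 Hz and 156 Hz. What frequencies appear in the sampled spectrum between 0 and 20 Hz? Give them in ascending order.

4 Hz, 8 Hz, 12 Hz

fs/2 = 20 Hz.
52 Hz mod fs = 12 Hz.
12 Hz ≤ fs/2 = 20 Hz, appears at 12 Hz.
72 Hz mod fs = 32 Hz.
32 Hz > fs/2 = 20 Hz, folds to fs − 32 Hz = 8 Hz.
164 Hz mod fs = 4 Hz.
4 Hz ≤ fs/2 = 20 Hz, appears at 4 Hz.
156 Hz mod fs = 36 Hz.
36 Hz > fs/2 = 20 Hz, folds to fs − 36 Hz = 4 Hz.
Distinct values: {4 Hz, 8 Hz, 12 Hz}.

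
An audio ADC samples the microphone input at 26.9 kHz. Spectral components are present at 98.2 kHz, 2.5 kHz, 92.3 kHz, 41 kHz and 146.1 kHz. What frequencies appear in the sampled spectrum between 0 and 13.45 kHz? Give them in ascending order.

fs/2 = 13.45 kHz.
98.2 kHz mod fs = 17.5 kHz.
17.5 kHz > fs/2 = 13.45 kHz, folds to fs − 17.5 kHz = 9.4 kHz.
2.5 kHz ≤ fs/2 = 13.45 kHz, passes unchanged.
92.3 kHz mod fs = 11.6 kHz.
11.6 kHz ≤ fs/2 = 13.45 kHz, appears at 11.6 kHz.
41 kHz mod fs = 14.1 kHz.
14.1 kHz > fs/2 = 13.45 kHz, folds to fs − 14.1 kHz = 12.8 kHz.
146.1 kHz mod fs = 11.6 kHz.
11.6 kHz ≤ fs/2 = 13.45 kHz, appears at 11.6 kHz.
Distinct values: {2.5 kHz, 9.4 kHz, 11.6 kHz, 12.8 kHz}.

2.5 kHz, 9.4 kHz, 11.6 kHz, 12.8 kHz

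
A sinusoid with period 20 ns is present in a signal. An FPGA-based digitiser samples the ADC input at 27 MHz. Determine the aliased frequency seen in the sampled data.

4 MHz

T = 20 ns → f = 1/T = 50 MHz.
50 MHz mod fs = 23 MHz.
23 MHz > fs/2 = 13.5 MHz, folds to fs − 23 MHz = 4 MHz.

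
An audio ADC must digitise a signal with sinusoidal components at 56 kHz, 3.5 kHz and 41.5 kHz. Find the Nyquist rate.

112 kHz

Highest-frequency component: 56 kHz.
Nyquist rate = 2 × 56 kHz = 112 kHz.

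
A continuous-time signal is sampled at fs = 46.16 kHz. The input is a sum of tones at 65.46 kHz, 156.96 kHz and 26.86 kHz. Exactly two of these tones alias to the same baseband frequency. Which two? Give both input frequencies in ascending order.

26.86 kHz, 65.46 kHz

fs/2 = 23.08 kHz.
65.46 kHz mod fs = 19.3 kHz.
19.3 kHz ≤ fs/2 = 23.08 kHz, appears at 19.3 kHz.
156.96 kHz mod fs = 18.48 kHz.
18.48 kHz ≤ fs/2 = 23.08 kHz, appears at 18.48 kHz.
26.86 kHz > fs/2 = 23.08 kHz, folds to fs − 26.86 kHz = 19.3 kHz.
26.86 kHz and 65.46 kHz both map to 19.3 kHz.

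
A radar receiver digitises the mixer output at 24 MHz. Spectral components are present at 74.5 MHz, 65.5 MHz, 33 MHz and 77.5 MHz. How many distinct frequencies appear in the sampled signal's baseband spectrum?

4

fs/2 = 12 MHz.
74.5 MHz mod fs = 2.5 MHz.
2.5 MHz ≤ fs/2 = 12 MHz, appears at 2.5 MHz.
65.5 MHz mod fs = 17.5 MHz.
17.5 MHz > fs/2 = 12 MHz, folds to fs − 17.5 MHz = 6.5 MHz.
33 MHz mod fs = 9 MHz.
9 MHz ≤ fs/2 = 12 MHz, appears at 9 MHz.
77.5 MHz mod fs = 5.5 MHz.
5.5 MHz ≤ fs/2 = 12 MHz, appears at 5.5 MHz.
Distinct values: {2.5 MHz, 5.5 MHz, 6.5 MHz, 9 MHz} → 4.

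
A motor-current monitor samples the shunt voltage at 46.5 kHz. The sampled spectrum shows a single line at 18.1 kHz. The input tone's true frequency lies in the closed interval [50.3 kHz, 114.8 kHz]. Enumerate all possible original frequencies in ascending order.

Frequencies that alias to 18.1 kHz are k·fs ± 18.1 kHz for integer k ≥ 0.
k=0: 18.1 kHz.
k=1: 28.4 kHz, 64.6 kHz.
k=2: 74.9 kHz, 111.1 kHz.
k=3: 121.4 kHz, 157.6 kHz.
Within [50.3 kHz, 114.8 kHz]: 64.6 kHz, 74.9 kHz, 111.1 kHz.

64.6 kHz, 74.9 kHz, 111.1 kHz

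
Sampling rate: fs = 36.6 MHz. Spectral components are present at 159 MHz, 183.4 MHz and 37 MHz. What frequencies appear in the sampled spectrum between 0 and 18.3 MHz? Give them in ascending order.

0.4 MHz, 12.6 MHz

fs/2 = 18.3 MHz.
159 MHz mod fs = 12.6 MHz.
12.6 MHz ≤ fs/2 = 18.3 MHz, appears at 12.6 MHz.
183.4 MHz mod fs = 0.4 MHz.
0.4 MHz ≤ fs/2 = 18.3 MHz, appears at 0.4 MHz.
37 MHz mod fs = 0.4 MHz.
0.4 MHz ≤ fs/2 = 18.3 MHz, appears at 0.4 MHz.
Distinct values: {0.4 MHz, 12.6 MHz}.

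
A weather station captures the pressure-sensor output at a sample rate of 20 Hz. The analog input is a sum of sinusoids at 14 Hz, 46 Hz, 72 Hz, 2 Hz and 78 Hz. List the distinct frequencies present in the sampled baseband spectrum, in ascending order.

fs/2 = 10 Hz.
14 Hz > fs/2 = 10 Hz, folds to fs − 14 Hz = 6 Hz.
46 Hz mod fs = 6 Hz.
6 Hz ≤ fs/2 = 10 Hz, appears at 6 Hz.
72 Hz mod fs = 12 Hz.
12 Hz > fs/2 = 10 Hz, folds to fs − 12 Hz = 8 Hz.
2 Hz ≤ fs/2 = 10 Hz, passes unchanged.
78 Hz mod fs = 18 Hz.
18 Hz > fs/2 = 10 Hz, folds to fs − 18 Hz = 2 Hz.
Distinct values: {2 Hz, 6 Hz, 8 Hz}.

2 Hz, 6 Hz, 8 Hz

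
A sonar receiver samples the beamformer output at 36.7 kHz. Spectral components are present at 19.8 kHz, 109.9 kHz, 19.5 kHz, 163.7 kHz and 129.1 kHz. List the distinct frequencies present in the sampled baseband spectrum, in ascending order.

0.2 kHz, 16.9 kHz, 17.2 kHz, 17.7 kHz

fs/2 = 18.35 kHz.
19.8 kHz > fs/2 = 18.35 kHz, folds to fs − 19.8 kHz = 16.9 kHz.
109.9 kHz mod fs = 36.5 kHz.
36.5 kHz > fs/2 = 18.35 kHz, folds to fs − 36.5 kHz = 0.2 kHz.
19.5 kHz > fs/2 = 18.35 kHz, folds to fs − 19.5 kHz = 17.2 kHz.
163.7 kHz mod fs = 16.9 kHz.
16.9 kHz ≤ fs/2 = 18.35 kHz, appears at 16.9 kHz.
129.1 kHz mod fs = 19 kHz.
19 kHz > fs/2 = 18.35 kHz, folds to fs − 19 kHz = 17.7 kHz.
Distinct values: {0.2 kHz, 16.9 kHz, 17.2 kHz, 17.7 kHz}.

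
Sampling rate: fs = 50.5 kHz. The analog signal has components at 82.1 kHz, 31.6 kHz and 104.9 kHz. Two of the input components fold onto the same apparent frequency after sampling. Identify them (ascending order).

fs/2 = 25.25 kHz.
82.1 kHz mod fs = 31.6 kHz.
31.6 kHz > fs/2 = 25.25 kHz, folds to fs − 31.6 kHz = 18.9 kHz.
31.6 kHz > fs/2 = 25.25 kHz, folds to fs − 31.6 kHz = 18.9 kHz.
104.9 kHz mod fs = 3.9 kHz.
3.9 kHz ≤ fs/2 = 25.25 kHz, appears at 3.9 kHz.
31.6 kHz and 82.1 kHz both map to 18.9 kHz.

31.6 kHz, 82.1 kHz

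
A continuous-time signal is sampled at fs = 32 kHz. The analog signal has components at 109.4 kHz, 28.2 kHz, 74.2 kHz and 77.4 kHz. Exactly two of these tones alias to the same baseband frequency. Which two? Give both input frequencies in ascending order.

77.4 kHz, 109.4 kHz

fs/2 = 16 kHz.
109.4 kHz mod fs = 13.4 kHz.
13.4 kHz ≤ fs/2 = 16 kHz, appears at 13.4 kHz.
28.2 kHz > fs/2 = 16 kHz, folds to fs − 28.2 kHz = 3.8 kHz.
74.2 kHz mod fs = 10.2 kHz.
10.2 kHz ≤ fs/2 = 16 kHz, appears at 10.2 kHz.
77.4 kHz mod fs = 13.4 kHz.
13.4 kHz ≤ fs/2 = 16 kHz, appears at 13.4 kHz.
77.4 kHz and 109.4 kHz both map to 13.4 kHz.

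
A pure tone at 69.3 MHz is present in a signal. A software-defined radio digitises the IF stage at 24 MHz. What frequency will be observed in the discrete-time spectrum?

2.7 MHz

69.3 MHz mod fs = 21.3 MHz.
21.3 MHz > fs/2 = 12 MHz, folds to fs − 21.3 MHz = 2.7 MHz.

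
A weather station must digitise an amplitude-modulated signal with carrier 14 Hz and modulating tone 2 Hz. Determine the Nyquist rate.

AM sidebands sit at fc ± fm = 12 Hz and 16 Hz.
Highest-frequency component: 16 Hz.
Nyquist rate = 2 × 16 Hz = 32 Hz.

32 Hz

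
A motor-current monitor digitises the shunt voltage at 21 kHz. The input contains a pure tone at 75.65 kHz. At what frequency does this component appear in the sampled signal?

75.65 kHz mod fs = 12.65 kHz.
12.65 kHz > fs/2 = 10.5 kHz, folds to fs − 12.65 kHz = 8.35 kHz.

8.35 kHz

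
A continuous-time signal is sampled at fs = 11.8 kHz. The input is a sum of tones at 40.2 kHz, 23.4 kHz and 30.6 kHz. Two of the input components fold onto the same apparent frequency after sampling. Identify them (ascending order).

30.6 kHz, 40.2 kHz

fs/2 = 5.9 kHz.
40.2 kHz mod fs = 4.8 kHz.
4.8 kHz ≤ fs/2 = 5.9 kHz, appears at 4.8 kHz.
23.4 kHz mod fs = 11.6 kHz.
11.6 kHz > fs/2 = 5.9 kHz, folds to fs − 11.6 kHz = 0.2 kHz.
30.6 kHz mod fs = 7 kHz.
7 kHz > fs/2 = 5.9 kHz, folds to fs − 7 kHz = 4.8 kHz.
30.6 kHz and 40.2 kHz both map to 4.8 kHz.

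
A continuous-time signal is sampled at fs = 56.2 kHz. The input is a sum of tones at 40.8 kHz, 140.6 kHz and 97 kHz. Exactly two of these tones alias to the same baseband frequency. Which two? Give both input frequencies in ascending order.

40.8 kHz, 97 kHz

fs/2 = 28.1 kHz.
40.8 kHz > fs/2 = 28.1 kHz, folds to fs − 40.8 kHz = 15.4 kHz.
140.6 kHz mod fs = 28.2 kHz.
28.2 kHz > fs/2 = 28.1 kHz, folds to fs − 28.2 kHz = 28 kHz.
97 kHz mod fs = 40.8 kHz.
40.8 kHz > fs/2 = 28.1 kHz, folds to fs − 40.8 kHz = 15.4 kHz.
40.8 kHz and 97 kHz both map to 15.4 kHz.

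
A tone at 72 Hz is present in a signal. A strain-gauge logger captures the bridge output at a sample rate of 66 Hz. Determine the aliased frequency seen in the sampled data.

6 Hz

72 Hz mod fs = 6 Hz.
6 Hz ≤ fs/2 = 33 Hz, appears at 6 Hz.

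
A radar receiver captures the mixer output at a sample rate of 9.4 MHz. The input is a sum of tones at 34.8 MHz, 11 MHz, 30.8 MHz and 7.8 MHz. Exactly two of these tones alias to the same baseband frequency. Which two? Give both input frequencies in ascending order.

7.8 MHz, 11 MHz

fs/2 = 4.7 MHz.
34.8 MHz mod fs = 6.6 MHz.
6.6 MHz > fs/2 = 4.7 MHz, folds to fs − 6.6 MHz = 2.8 MHz.
11 MHz mod fs = 1.6 MHz.
1.6 MHz ≤ fs/2 = 4.7 MHz, appears at 1.6 MHz.
30.8 MHz mod fs = 2.6 MHz.
2.6 MHz ≤ fs/2 = 4.7 MHz, appears at 2.6 MHz.
7.8 MHz > fs/2 = 4.7 MHz, folds to fs − 7.8 MHz = 1.6 MHz.
7.8 MHz and 11 MHz both map to 1.6 MHz.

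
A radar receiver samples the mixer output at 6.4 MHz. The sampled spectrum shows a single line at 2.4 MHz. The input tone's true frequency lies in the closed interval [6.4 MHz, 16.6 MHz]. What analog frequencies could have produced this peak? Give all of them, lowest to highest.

8.8 MHz, 10.4 MHz, 15.2 MHz

Frequencies that alias to 2.4 MHz are k·fs ± 2.4 MHz for integer k ≥ 0.
k=0: 2.4 MHz.
k=1: 4 MHz, 8.8 MHz.
k=2: 10.4 MHz, 15.2 MHz.
k=3: 16.8 MHz, 21.6 MHz.
Within [6.4 MHz, 16.6 MHz]: 8.8 MHz, 10.4 MHz, 15.2 MHz.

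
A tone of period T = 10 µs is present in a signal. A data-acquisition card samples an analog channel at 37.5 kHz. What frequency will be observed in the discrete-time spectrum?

T = 10 µs → f = 1/T = 100 kHz.
100 kHz mod fs = 25 kHz.
25 kHz > fs/2 = 18.75 kHz, folds to fs − 25 kHz = 12.5 kHz.

12.5 kHz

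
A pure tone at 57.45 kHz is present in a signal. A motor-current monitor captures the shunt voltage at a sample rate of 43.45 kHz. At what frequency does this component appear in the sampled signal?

14 kHz

57.45 kHz mod fs = 14 kHz.
14 kHz ≤ fs/2 = 21.725 kHz, appears at 14 kHz.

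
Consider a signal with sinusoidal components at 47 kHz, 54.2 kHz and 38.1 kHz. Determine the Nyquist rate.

108.4 kHz

Highest-frequency component: 54.2 kHz.
Nyquist rate = 2 × 54.2 kHz = 108.4 kHz.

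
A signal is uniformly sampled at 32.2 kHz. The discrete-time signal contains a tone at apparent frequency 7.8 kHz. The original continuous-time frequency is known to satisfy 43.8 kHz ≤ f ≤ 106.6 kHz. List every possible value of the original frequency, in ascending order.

56.6 kHz, 72.2 kHz, 88.8 kHz, 104.4 kHz

Frequencies that alias to 7.8 kHz are k·fs ± 7.8 kHz for integer k ≥ 0.
k=0: 7.8 kHz.
k=1: 24.4 kHz, 40 kHz.
k=2: 56.6 kHz, 72.2 kHz.
k=3: 88.8 kHz, 104.4 kHz.
k=4: 121 kHz, 136.6 kHz.
Within [43.8 kHz, 106.6 kHz]: 56.6 kHz, 72.2 kHz, 88.8 kHz, 104.4 kHz.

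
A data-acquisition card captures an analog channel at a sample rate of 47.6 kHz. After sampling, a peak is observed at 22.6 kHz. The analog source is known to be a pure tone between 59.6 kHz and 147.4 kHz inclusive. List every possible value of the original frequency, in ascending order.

70.2 kHz, 72.6 kHz, 117.8 kHz, 120.2 kHz

Frequencies that alias to 22.6 kHz are k·fs ± 22.6 kHz for integer k ≥ 0.
k=0: 22.6 kHz.
k=1: 25 kHz, 70.2 kHz.
k=2: 72.6 kHz, 117.8 kHz.
k=3: 120.2 kHz, 165.4 kHz.
k=4: 167.8 kHz, 213 kHz.
Within [59.6 kHz, 147.4 kHz]: 70.2 kHz, 72.6 kHz, 117.8 kHz, 120.2 kHz.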